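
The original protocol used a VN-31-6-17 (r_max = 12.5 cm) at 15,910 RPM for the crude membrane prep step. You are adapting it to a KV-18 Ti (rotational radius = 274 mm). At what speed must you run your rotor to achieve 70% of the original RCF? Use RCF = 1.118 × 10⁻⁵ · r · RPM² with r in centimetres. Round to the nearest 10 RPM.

RCF_original = 1.118 × 10⁻⁵ × 12.5 × (15910)² = 1.118 × 10⁻⁵ × 12.5 × 253,128,100 ≈ 35,374.7 × g
Target RCF = 0.7 × 35,374.7 ≈ 24,762.3 × g
Your rotor: r = 274 mm = 27.4 cm
24,762.3 = 1.118 × 10⁻⁵ × 27.4 × N²
N² = 24,762.3 / (30.6332 × 10⁻⁵) = 80,834,846
N ≈ √80,834,846 ≈ 8,990.8

≈ 8990 RPM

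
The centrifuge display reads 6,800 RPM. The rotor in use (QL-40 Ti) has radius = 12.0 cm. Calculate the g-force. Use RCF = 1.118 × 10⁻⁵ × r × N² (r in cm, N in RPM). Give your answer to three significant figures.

RCF = 1.118 × 10⁻⁵ × 12 × (6800)² = 1.118 × 10⁻⁵ × 12 × 46,240,000 ≈ 6,203.6 × g

RCF ≈ 6200 × g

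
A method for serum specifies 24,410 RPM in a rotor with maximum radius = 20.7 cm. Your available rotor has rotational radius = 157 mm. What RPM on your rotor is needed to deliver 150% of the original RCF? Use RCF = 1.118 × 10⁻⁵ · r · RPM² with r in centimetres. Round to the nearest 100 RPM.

RCF_original = 1.118 × 10⁻⁵ × 20.7 × (24410)² = 1.118 × 10⁻⁵ × 20.7 × 595,848,100 ≈ 137,894.7 × g
Target RCF = 1.5 × 137,894.7 ≈ 206,842.1 × g
Your rotor: r = 157 mm = 15.7 cm
206,842.1 = 1.118 × 10⁻⁵ × 15.7 × N²
N² = 206,842.1 / (17.5526 × 10⁻⁵) = 1,178,412,885
N ≈ √1,178,412,885 ≈ 34,328.0

34300 RPM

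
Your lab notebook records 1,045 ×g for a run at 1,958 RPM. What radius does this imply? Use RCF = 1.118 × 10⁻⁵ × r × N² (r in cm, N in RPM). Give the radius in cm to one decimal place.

≈ 24.4 cm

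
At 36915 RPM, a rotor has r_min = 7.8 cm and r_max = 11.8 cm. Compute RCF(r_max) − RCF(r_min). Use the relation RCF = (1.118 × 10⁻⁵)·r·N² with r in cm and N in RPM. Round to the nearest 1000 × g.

RCF_max = 1.118 × 10⁻⁵ × 11.8 × (36915)² = 1.118 × 10⁻⁵ × 11.8 × 1,362,717,225 ≈ 179,775.1 × g
RCF_min = 1.118 × 10⁻⁵ × 7.8 × (36915)² = 1.118 × 10⁻⁵ × 7.8 × 1,362,717,225 ≈ 118,834.4 × g
ΔRCF = 179,775.1 − 118,834.4 = 60,940.7

≈ 61000 g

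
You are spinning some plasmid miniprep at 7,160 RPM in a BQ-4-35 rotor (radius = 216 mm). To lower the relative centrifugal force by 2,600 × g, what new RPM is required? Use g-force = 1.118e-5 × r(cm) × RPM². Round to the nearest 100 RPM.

r = 216 mm = 21.6 cm
Current RCF = 1.118 × 10⁻⁵ × 21.6 × (7160)² = 1.118 × 10⁻⁵ × 21.6 × 51,265,600 ≈ 12,380 × g
Target RCF = 12,380 − 2,600 = 9,780 × g
N² = 9,780 / (24.1488 × 10⁻⁵) = 40,498,907
N ≈ √40,498,907 ≈ 6,363.9

≈ 6400 RPM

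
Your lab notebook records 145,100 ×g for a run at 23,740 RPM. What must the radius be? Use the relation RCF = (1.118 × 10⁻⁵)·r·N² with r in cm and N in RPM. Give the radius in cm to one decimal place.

≈ 23.0 cm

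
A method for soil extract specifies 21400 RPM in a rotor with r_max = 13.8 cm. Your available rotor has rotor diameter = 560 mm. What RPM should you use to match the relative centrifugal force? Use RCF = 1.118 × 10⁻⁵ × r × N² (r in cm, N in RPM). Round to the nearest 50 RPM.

RCF_original = 1.118 × 10⁻⁵ × 13.8 × (21400)² = 1.118 × 10⁻⁵ × 13.8 × 457,960,000 ≈ 70,655.9 × g
Your rotor: r = 560 mm / 2 = 280 mm = 28 cm
70,655.9 = 1.118 × 10⁻⁵ × 28 × N²
N² = 70,655.9 / (31.304 × 10⁻⁵) = 225,708,855
N ≈ √225,708,855 ≈ 15,023.6

15000 RPM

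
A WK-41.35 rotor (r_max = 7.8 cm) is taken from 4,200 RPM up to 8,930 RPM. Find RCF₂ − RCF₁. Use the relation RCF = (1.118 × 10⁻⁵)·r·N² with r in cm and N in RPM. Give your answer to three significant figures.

RCF₁ = 1.118 × 10⁻⁵ × 7.8 × (4200)² = 1.118 × 10⁻⁵ × 7.8 × 17,640,000 ≈ 1,538.3 × g
RCF₂ = 1.118 × 10⁻⁵ × 7.8 × (8930)² = 1.118 × 10⁻⁵ × 7.8 × 79,744,900 ≈ 6,954.1 × g
Increase = 6,954.1 − 1,538.3 = 5,415.8

5420 x g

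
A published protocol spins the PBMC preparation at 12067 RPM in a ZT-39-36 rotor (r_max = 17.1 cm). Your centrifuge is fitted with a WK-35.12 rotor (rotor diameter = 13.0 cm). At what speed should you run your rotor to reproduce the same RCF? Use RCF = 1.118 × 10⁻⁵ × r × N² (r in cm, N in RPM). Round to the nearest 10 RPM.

RCF_original = 1.118 × 10⁻⁵ × 17.1 × (12067)² = 1.118 × 10⁻⁵ × 17.1 × 145,612,489 ≈ 27,837.9 × g
Your rotor: r = 13.0 / 2 = 6.5 cm
27,837.9 = 1.118 × 10⁻⁵ × 6.5 × N²
N² = 27,837.9 / (7.267 × 10⁻⁵) = 383,072,795
N ≈ √383,072,795 ≈ 19,572.2

≈ 19570 RPM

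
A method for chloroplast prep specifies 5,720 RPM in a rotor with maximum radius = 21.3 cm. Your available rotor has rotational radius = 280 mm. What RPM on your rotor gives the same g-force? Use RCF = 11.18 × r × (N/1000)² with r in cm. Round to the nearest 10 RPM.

≈ 4990 RPM

RCF = 11.18 × r × (N/1000)²
RCF_original = 11.18 × 21.3 × (5.72)² = 11.18 × 21.3 × 32.7184 ≈ 7,791.4 × g
Your rotor: r = 280 mm = 28.0 cm
7,791.4 = 11.18 × 28 × (N/1000)²
(N/1000)² = 7,791.4 / 313.04 = 24.88947
N = 1000 × √24.88947 ≈ 4,988.9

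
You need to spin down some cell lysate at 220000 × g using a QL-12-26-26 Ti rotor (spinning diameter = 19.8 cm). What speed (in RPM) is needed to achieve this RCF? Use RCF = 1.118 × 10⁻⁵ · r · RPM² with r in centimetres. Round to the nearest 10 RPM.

r = 19.8 / 2 = 9.9 cm
220,000 = 1.118 × 10⁻⁵ × 9.9 × N²
N² = 220,000 / (11.0682 × 10⁻⁵) = 1,987,676,406
N ≈ √1,987,676,406 ≈ 44,583.4

44580 RPM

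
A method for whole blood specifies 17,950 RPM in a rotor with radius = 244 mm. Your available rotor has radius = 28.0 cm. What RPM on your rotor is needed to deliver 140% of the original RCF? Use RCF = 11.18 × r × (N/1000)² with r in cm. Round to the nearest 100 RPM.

Original rotor: r = 244 mm = 24.4 cm
RCF_original = 11.18 × 24.4 × (17.95)² = 11.18 × 24.4 × 322.2025 ≈ 87,894.3 × g
Target RCF = 1.4 × 87,894.3 ≈ 123,052 × g
123,052 = 11.18 × 28 × (N/1000)²
(N/1000)² = 123,052 / 313.04 = 393.0871
N = 1000 × √393.0871 ≈ 19,826.4

19800 RPM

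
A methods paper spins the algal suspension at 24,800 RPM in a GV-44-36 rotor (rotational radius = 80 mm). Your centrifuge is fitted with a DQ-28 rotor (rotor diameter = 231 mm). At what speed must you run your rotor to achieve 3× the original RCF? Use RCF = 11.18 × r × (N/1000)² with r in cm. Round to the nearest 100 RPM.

≈ 35700 RPM

Original rotor: r = 80 mm = 8.0 cm
RCF_original = 11.18 × 8 × (24.8)² = 11.18 × 8 × 615.04 ≈ 55,009.2 × g
Target RCF = 3 × 55,009.2 ≈ 165,027.6 × g
Your rotor: r = 231 mm / 2 = 115.5 mm = 11.55 cm
165,027.6 = 11.18 × 11.55 × (N/1000)²
(N/1000)² = 165,027.6 / 129.129 = 1278.006
N = 1000 × √1278.006 ≈ 35,749.2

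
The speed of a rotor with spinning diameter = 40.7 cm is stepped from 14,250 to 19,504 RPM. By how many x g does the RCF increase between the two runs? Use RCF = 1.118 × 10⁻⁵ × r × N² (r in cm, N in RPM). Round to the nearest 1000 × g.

r = 40.7 / 2 = 20.35 cm
RCF₁ = 1.118 × 10⁻⁵ × 20.35 × (14250)² = 1.118 × 10⁻⁵ × 20.35 × 203,062,500 ≈ 46,199.4 × g
RCF₂ = 1.118 × 10⁻⁵ × 20.35 × (19504)² = 1.118 × 10⁻⁵ × 20.35 × 380,406,016 ≈ 86,547.3 × g
Increase = 86,547.3 − 46,199.4 = 40,347.9

≈ 40000 x g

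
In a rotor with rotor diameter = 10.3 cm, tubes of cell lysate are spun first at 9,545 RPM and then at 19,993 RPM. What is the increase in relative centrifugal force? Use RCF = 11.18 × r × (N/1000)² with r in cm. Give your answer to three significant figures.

17800 × g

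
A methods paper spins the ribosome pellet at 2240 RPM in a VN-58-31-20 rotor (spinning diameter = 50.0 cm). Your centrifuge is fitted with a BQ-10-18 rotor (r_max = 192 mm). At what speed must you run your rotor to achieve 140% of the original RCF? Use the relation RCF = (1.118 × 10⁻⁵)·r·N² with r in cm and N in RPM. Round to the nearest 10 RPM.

Original rotor: r = 50.0 / 2 = 25 cm
RCF_original = 1.118 × 10⁻⁵ × 25 × (2240)² = 1.118 × 10⁻⁵ × 25 × 5,017,600 ≈ 1,402.4 × g
Target RCF = 1.4 × 1,402.4 ≈ 1,963.4 × g
Your rotor: r = 192 mm = 19.2 cm
1,963.4 = 1.118 × 10⁻⁵ × 19.2 × N²
N² = 1,963.4 / (21.4656 × 10⁻⁵) = 9,146,728
N ≈ √9,146,728 ≈ 3,024.4

3020 RPM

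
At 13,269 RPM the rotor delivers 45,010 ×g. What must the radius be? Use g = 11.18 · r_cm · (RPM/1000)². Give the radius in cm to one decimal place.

RCF = 11.18 × r × (N/1000)²
45010 = 11.18 × r × (13.269)²
r = 45010 / (11.18 × 176.066361) = 45010 / 1968.422 ≈ 22.866 cm

r ≈ 22.9 cm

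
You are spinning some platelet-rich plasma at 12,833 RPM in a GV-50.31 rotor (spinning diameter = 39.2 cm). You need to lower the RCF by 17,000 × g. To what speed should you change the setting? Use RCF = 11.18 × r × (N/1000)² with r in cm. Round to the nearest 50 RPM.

r = 39.2 / 2 = 19.6 cm
Current RCF = 11.18 × 19.6 × (12.833)² = 11.18 × 19.6 × 164.685889 ≈ 36,087.3 × g
Target RCF = 36,087.3 − 17,000 = 19,087.3 × g
(N/1000)² = 19,087.3 / 219.128 = 87.10571
N = 1000 × √87.10571 ≈ 9,333.0

9350 RPM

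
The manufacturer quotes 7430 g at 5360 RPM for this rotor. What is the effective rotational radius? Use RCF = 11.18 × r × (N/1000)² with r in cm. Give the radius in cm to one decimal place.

23.1 cm

7430 = 11.18 × r × (5.36)²
r = 7430 / (11.18 × 28.7296) = 7430 / 321.1969 ≈ 23.132 cm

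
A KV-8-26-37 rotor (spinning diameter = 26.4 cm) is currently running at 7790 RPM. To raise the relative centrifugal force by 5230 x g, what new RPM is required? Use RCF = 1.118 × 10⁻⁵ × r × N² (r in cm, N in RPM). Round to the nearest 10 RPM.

r = 26.4 / 2 = 13.2 cm
Current RCF = 1.118 × 10⁻⁵ × 13.2 × (7790)² = 1.118 × 10⁻⁵ × 13.2 × 60,684,100 ≈ 8,955.5 × g
Target RCF = 8,955.5 + 5,230 = 14,185.5 × g
N² = 14,185.5 / (14.7576 × 10⁻⁵) = 96,123,353
N ≈ √96,123,353 ≈ 9,804.3

9800 RPM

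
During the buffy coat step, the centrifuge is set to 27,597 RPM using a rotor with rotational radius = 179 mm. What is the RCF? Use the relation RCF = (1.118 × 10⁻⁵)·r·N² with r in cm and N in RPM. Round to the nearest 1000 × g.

r = 179 mm = 17.9 cm
RCF = 1.118 × 10⁻⁵ × r × N²
RCF = 1.118 × 10⁻⁵ × 17.9 × (27597)² = 1.118 × 10⁻⁵ × 17.9 × 761,594,409 ≈ 152,411.8 × g

152000 ×g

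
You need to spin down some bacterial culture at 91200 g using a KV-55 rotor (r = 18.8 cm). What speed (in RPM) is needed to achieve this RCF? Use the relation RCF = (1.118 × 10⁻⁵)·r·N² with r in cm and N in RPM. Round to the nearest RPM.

20830 RPM

91,200 = 1.118 × 10⁻⁵ × 18.8 × N²
N² = 91,200 / (21.0184 × 10⁻⁵) = 433,905,530
N ≈ √433,905,530 ≈ 20,830.4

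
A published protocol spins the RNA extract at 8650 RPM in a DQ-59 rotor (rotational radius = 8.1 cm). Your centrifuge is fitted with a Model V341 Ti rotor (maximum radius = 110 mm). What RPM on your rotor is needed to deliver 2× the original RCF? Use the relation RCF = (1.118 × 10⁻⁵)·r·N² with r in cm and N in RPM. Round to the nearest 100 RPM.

10500 RPM

RCF = 1.118 × 10⁻⁵ × r × N²
RCF_original = 1.118 × 10⁻⁵ × 8.1 × (8650)² = 1.118 × 10⁻⁵ × 8.1 × 74,822,500 ≈ 6,775.8 × g
Target RCF = 2 × 6,775.8 ≈ 13,551.6 × g
Your rotor: r = 110 mm = 11.0 cm
13,551.6 = 1.118 × 10⁻⁵ × 11 × N²
N² = 13,551.6 / (12.298 × 10⁻⁵) = 110,193,527
N ≈ √110,193,527 ≈ 10,497.3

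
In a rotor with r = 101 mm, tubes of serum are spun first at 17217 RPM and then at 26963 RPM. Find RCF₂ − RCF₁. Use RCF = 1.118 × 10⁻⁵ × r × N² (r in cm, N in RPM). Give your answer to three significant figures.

≈ 48600 g

r = 101 mm = 10.1 cm
RCF₁ = 1.118 × 10⁻⁵ × 10.1 × (17217)² = 1.118 × 10⁻⁵ × 10.1 × 296,425,089 ≈ 33,471.7 × g
RCF₂ = 1.118 × 10⁻⁵ × 10.1 × (26963)² = 1.118 × 10⁻⁵ × 10.1 × 727,003,369 ≈ 82,091.8 × g
Increase = 82,091.8 − 33,471.7 = 48,620.1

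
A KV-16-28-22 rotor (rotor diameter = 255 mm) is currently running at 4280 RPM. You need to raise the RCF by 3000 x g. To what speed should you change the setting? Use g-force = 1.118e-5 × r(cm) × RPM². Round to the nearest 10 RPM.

N₂ ≈ 6270 RPM

r = 255 mm / 2 = 127.5 mm = 12.75 cm
Current RCF = 1.118 × 10⁻⁵ × 12.75 × (4280)² = 1.118 × 10⁻⁵ × 12.75 × 18,318,400 ≈ 2,611.2 × g
Target RCF = 2,611.2 + 3,000 = 5,611.2 × g
N² = 5,611.2 / (14.2545 × 10⁻⁵) = 39,364,411
N ≈ √39,364,411 ≈ 6,274.1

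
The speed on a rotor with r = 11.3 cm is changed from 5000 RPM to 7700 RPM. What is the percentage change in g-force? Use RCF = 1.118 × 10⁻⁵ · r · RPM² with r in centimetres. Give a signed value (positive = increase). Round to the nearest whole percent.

RCF ∝ N², so the ratio is (7700/5000)² = (1.540000)² = 2.3716.
Change = 2.3716 − 1 = +1.3716 → +137.2%.

+137%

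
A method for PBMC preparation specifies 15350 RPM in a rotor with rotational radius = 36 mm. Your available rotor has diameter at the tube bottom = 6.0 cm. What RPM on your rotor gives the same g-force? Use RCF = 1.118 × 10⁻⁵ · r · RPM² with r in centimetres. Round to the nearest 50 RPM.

Original rotor: r = 36 mm = 3.6 cm
RCF = 1.118 × 10⁻⁵ × r × N²
RCF_original = 1.118 × 10⁻⁵ × 3.6 × (15350)² = 1.118 × 10⁻⁵ × 3.6 × 235,622,500 ≈ 9,483.3 × g
Your rotor: r = 6.0 / 2 = 3 cm
9,483.3 = 1.118 × 10⁻⁵ × 3 × N²
N² = 9,483.3 / (3.354 × 10⁻⁵) = 282,745,975
N ≈ √282,745,975 ≈ 16,815.1

16800 RPM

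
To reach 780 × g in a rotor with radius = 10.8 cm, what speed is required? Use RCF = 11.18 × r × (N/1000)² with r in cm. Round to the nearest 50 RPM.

2550 RPM

780 = 11.18 × 10.8 × (N/1000)²
(N/1000)² = 780 / 120.744 = 6.459948
N = 1000 × √6.459948 ≈ 2,541.6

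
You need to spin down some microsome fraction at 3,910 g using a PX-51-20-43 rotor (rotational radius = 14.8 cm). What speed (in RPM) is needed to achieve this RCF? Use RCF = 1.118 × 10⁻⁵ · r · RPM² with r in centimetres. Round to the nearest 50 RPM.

4850 RPM

RCF = 1.118 × 10⁻⁵ × r × N²
3,910 = 1.118 × 10⁻⁵ × 14.8 × N²
N² = 3,910 / (16.5464 × 10⁻⁵) = 23,630,518
N ≈ √23,630,518 ≈ 4,861.1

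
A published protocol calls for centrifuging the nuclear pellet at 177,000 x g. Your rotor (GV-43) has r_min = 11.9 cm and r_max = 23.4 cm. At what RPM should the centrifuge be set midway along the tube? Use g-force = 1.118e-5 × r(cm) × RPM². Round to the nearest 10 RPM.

r_avg = (11.9 + 23.4) / 2 = 17.65 cm
RCF = 1.118 × 10⁻⁵ × r × N²
177,000 = 1.118 × 10⁻⁵ × 17.65 × N²
N² = 177,000 / (19.7327 × 10⁻⁵) = 896,988,248
N ≈ √896,988,248 ≈ 29,949.8

≈ 29950 RPM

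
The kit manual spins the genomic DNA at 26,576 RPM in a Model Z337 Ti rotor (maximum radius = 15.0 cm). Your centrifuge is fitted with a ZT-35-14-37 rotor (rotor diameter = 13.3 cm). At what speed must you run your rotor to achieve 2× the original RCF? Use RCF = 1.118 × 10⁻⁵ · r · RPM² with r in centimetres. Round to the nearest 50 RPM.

RCF_original = 1.118 × 10⁻⁵ × 15 × (26576)² = 1.118 × 10⁻⁵ × 15 × 706,283,776 ≈ 118,443.8 × g
Target RCF = 2 × 118,443.8 ≈ 236,887.6 × g
Your rotor: r = 13.3 / 2 = 6.65 cm
236,887.6 = 1.118 × 10⁻⁵ × 6.65 × N²
N² = 236,887.6 / (7.4347 × 10⁻⁵) = 3,186,242,888
N ≈ √3,186,242,888 ≈ 56,446.8

56450 RPM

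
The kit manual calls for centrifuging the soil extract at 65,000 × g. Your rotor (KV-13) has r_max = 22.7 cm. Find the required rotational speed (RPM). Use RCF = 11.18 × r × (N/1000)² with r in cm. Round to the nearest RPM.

65,000 = 11.18 × 22.7 × (N/1000)²
(N/1000)² = 65,000 / 253.786 = 256.1213
N = 1000 × √256.1213 ≈ 16,003.8

16004 RPM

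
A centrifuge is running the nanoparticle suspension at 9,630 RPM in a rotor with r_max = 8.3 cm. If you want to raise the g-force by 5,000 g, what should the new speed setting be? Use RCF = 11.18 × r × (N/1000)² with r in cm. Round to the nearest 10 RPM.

Current RCF = 11.18 × 8.3 × (9.63)² = 11.18 × 8.3 × 92.7369 ≈ 8,605.4 × g
Target RCF = 8,605.4 + 5,000 = 13,605.4 × g
(N/1000)² = 13,605.4 / 92.794 = 146.6194
N = 1000 × √146.6194 ≈ 12,108.6

≈ 12110 RPM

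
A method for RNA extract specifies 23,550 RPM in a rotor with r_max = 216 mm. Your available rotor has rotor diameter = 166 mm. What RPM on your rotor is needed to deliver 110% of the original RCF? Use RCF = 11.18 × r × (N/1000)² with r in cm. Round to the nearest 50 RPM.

Original rotor: r = 216 mm = 21.6 cm
RCF = 11.18 × r × (N/1000)²
RCF_original = 11.18 × 21.6 × (23.55)² = 11.18 × 21.6 × 554.6025 ≈ 133,929.8 × g
Target RCF = 1.1 × 133,929.8 ≈ 147,322.8 × g
Your rotor: r = 166 mm / 2 = 83 mm = 8.3 cm
147,322.8 = 11.18 × 8.3 × (N/1000)²
(N/1000)² = 147,322.8 / 92.794 = 1587.633
N = 1000 × √1587.633 ≈ 39,845.1

≈ 39850 RPM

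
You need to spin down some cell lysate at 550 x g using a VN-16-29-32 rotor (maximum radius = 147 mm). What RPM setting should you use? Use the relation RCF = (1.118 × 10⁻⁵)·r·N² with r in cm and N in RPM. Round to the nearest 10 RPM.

1830 RPM

r = 147 mm = 14.7 cm
RCF = 1.118 × 10⁻⁵ × r × N²
550 = 1.118 × 10⁻⁵ × 14.7 × N²
N² = 550 / (16.4346 × 10⁻⁵) = 3,346,598
N ≈ √3,346,598 ≈ 1,829.4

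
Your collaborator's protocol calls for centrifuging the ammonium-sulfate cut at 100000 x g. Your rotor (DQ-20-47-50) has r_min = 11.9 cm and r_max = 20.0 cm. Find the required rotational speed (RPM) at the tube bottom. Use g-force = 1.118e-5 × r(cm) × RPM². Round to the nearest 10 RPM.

N ≈ 21150 RPM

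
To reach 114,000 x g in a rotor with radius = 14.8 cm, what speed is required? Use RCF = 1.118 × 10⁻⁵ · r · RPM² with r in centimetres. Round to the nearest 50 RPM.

N ≈ 26250 RPM

114,000 = 1.118 × 10⁻⁵ × 14.8 × N²
N² = 114,000 / (16.5464 × 10⁻⁵) = 688,971,619
N ≈ √688,971,619 ≈ 26,248.3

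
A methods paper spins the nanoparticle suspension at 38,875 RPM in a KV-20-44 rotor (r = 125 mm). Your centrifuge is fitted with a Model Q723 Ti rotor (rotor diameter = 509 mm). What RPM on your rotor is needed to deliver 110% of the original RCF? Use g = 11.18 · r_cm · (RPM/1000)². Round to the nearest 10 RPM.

28570 RPM

Original rotor: r = 125 mm = 12.5 cm
RCF_original = 11.18 × 12.5 × (38.875)² = 11.18 × 12.5 × 1,511.265625 ≈ 211,199.4 × g
Target RCF = 1.1 × 211,199.4 ≈ 232,319.3 × g
Your rotor: r = 509 mm / 2 = 254.5 mm = 25.45 cm
232,319.3 = 11.18 × 25.45 × (N/1000)²
(N/1000)² = 232,319.3 / 284.531 = 816.4991
N = 1000 × √816.4991 ≈ 28,574.4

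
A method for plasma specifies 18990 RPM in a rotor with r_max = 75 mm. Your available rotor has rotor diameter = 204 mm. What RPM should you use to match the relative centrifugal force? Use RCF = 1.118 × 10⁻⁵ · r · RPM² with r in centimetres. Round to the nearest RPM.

16284 RPM

Original rotor: r = 75 mm = 7.5 cm
RCF_original = 1.118 × 10⁻⁵ × 7.5 × (18990)² = 1.118 × 10⁻⁵ × 7.5 × 360,620,100 ≈ 30,238 × g
Your rotor: r = 204 mm / 2 = 102 mm = 10.2 cm
30,238 = 1.118 × 10⁻⁵ × 10.2 × N²
N² = 30,238 / (11.4036 × 10⁻⁵) = 265,161,879
N ≈ √265,161,879 ≈ 16,283.8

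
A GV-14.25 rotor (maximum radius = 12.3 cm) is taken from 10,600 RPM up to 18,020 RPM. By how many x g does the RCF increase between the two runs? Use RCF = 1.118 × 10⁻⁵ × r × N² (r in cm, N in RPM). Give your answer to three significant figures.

≈ 29200 x g

RCF₁ = 1.118 × 10⁻⁵ × 12.3 × (10600)² = 1.118 × 10⁻⁵ × 12.3 × 112,360,000 ≈ 15,451.1 × g
RCF₂ = 1.118 × 10⁻⁵ × 12.3 × (18020)² = 1.118 × 10⁻⁵ × 12.3 × 324,720,400 ≈ 44,653.6 × g
Increase = 44,653.6 − 15,451.1 = 29,202.5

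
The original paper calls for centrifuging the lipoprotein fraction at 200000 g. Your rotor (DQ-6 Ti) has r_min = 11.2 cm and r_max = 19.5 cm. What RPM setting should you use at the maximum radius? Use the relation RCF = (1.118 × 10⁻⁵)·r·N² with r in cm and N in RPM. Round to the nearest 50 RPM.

Use r_max = 19.5 cm.
200,000 = 1.118 × 10⁻⁵ × 19.5 × N²
N² = 200,000 / (21.801 × 10⁻⁵) = 917,389,111
N ≈ √917,389,111 ≈ 30,288.4

≈ 30300 RPM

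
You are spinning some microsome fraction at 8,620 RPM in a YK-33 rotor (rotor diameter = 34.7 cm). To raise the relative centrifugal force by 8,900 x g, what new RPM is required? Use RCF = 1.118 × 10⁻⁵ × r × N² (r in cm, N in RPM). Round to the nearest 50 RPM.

r = 34.7 / 2 = 17.35 cm
Current RCF = 1.118 × 10⁻⁵ × 17.35 × (8620)² = 1.118 × 10⁻⁵ × 17.35 × 74,304,400 ≈ 14,413 × g
Target RCF = 14,413 + 8,900 = 23,313 × g
N² = 23,313 / (19.3973 × 10⁻⁵) = 120,186,830
N ≈ √120,186,830 ≈ 10,963.0

10950 RPM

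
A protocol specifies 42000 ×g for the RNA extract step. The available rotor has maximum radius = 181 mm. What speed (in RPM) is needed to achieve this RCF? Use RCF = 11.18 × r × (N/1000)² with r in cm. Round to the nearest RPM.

≈ 14407 RPM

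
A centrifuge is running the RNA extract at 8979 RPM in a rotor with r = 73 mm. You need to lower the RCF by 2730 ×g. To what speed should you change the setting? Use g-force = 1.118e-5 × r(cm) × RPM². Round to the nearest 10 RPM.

r = 73 mm = 7.3 cm
Current RCF = 1.118 × 10⁻⁵ × 7.3 × (8979)² = 1.118 × 10⁻⁵ × 7.3 × 80,622,441 ≈ 6,579.9 × g
Target RCF = 6,579.9 − 2,730 = 3,849.9 × g
N² = 3,849.9 / (8.1614 × 10⁻⁵) = 47,172,054
N ≈ √47,172,054 ≈ 6,868.2

6870 RPM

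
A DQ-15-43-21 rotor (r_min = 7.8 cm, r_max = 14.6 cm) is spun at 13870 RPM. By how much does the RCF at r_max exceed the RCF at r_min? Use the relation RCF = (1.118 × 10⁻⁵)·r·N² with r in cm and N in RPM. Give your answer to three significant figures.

≈ 14600 x g

RCF_max = 1.118 × 10⁻⁵ × 14.6 × (13870)² = 1.118 × 10⁻⁵ × 14.6 × 192,376,900 ≈ 31,401.3 × g
RCF_min = 1.118 × 10⁻⁵ × 7.8 × (13870)² = 1.118 × 10⁻⁵ × 7.8 × 192,376,900 ≈ 16,776 × g
ΔRCF = 31,401.3 − 16,776 = 14,625.3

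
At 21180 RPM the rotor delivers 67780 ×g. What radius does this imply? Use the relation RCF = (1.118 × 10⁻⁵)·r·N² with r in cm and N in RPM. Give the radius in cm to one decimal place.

67780 = 1.118 × 10⁻⁵ × r × (21180)²
r = 67780 / (1.118 × 10⁻⁵ × 448,592,400) = 67780 / 5015.263 ≈ 13.515 cm

r ≈ 13.5 cm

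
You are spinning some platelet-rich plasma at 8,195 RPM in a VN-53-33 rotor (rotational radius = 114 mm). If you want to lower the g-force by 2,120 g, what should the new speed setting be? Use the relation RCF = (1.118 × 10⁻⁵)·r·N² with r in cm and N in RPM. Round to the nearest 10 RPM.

r = 114 mm = 11.4 cm
Current RCF = 1.118 × 10⁻⁵ × 11.4 × (8195)² = 1.118 × 10⁻⁵ × 11.4 × 67,158,025 ≈ 8,559.4 × g
Target RCF = 8,559.4 − 2,120 = 6,439.4 × g
N² = 6,439.4 / (12.7452 × 10⁻⁵) = 50,524,119
N ≈ √50,524,119 ≈ 7,108.0

7110 RPM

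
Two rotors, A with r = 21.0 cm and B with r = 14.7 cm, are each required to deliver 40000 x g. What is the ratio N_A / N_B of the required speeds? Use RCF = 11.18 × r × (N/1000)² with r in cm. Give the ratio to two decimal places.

At fixed RCF, N ∝ 1/√r, so N_A/N_B = √(r_B/r_A) = √(14.7/21.0) = √0.700000 = 0.8367.

0.84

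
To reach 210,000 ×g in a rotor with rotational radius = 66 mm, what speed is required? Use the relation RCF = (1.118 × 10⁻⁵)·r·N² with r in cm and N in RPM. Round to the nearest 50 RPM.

N ≈ 53350 RPM

r = 66 mm = 6.6 cm
210,000 = 1.118 × 10⁻⁵ × 6.6 × N²
N² = 210,000 / (7.3788 × 10⁻⁵) = 2,845,991,218
N ≈ √2,845,991,218 ≈ 53,347.8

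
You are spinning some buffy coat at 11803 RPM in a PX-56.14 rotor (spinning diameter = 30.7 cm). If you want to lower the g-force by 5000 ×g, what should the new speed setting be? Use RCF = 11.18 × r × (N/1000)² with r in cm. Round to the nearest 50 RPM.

r = 30.7 / 2 = 15.35 cm
Current RCF = 11.18 × 15.35 × (11.803)² = 11.18 × 15.35 × 139.310809 ≈ 23,907.5 × g
Target RCF = 23,907.5 − 5,000 = 18,907.5 × g
(N/1000)² = 18,907.5 / 171.613 = 110.1752
N = 1000 × √110.1752 ≈ 10,496.4

≈ 10500 RPM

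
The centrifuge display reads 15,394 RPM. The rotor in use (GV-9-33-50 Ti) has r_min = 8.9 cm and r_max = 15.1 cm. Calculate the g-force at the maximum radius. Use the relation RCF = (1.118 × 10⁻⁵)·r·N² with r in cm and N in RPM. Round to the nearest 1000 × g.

≈ 40000 g

Use r_max = 15.1 cm.
RCF = 1.118 × 10⁻⁵ × 15.1 × (15394)² = 1.118 × 10⁻⁵ × 15.1 × 236,975,236 ≈ 40,005.7 × g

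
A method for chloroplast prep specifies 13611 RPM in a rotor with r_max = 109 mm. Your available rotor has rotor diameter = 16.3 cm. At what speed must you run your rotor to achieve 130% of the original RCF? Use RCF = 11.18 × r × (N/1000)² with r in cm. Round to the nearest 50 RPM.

17950 RPM

Original rotor: r = 109 mm = 10.9 cm
RCF_original = 11.18 × 10.9 × (13.611)² = 11.18 × 10.9 × 185.259321 ≈ 22,576.1 × g
Target RCF = 1.3 × 22,576.1 ≈ 29,348.9 × g
Your rotor: r = 16.3 / 2 = 8.15 cm
29,348.9 = 11.18 × 8.15 × (N/1000)²
(N/1000)² = 29,348.9 / 91.117 = 322.1013
N = 1000 × √322.1013 ≈ 17,947.2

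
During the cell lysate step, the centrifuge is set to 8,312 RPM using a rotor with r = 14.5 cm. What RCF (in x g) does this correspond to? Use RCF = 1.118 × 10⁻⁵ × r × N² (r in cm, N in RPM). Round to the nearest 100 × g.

RCF = 1.118 × 10⁻⁵ × 14.5 × (8312)² = 1.118 × 10⁻⁵ × 14.5 × 69,089,344 ≈ 11,200.1 × g

RCF ≈ 11200 x g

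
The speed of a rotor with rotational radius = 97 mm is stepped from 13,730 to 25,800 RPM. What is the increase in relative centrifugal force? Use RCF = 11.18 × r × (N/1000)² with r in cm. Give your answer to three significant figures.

r = 97 mm = 9.7 cm
RCF₁ = 11.18 × 9.7 × (13.73)² = 11.18 × 9.7 × 188.5129 ≈ 20,443.5 × g
RCF₂ = 11.18 × 9.7 × (25.8)² = 11.18 × 9.7 × 665.64 ≈ 72,186 × g
Increase = 72,186 − 20,443.5 = 51,742.5

51700 g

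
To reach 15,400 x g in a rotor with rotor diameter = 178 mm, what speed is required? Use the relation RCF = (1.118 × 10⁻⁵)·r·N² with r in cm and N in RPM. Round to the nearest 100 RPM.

r = 178 mm / 2 = 89 mm = 8.9 cm
15,400 = 1.118 × 10⁻⁵ × 8.9 × N²
N² = 15,400 / (9.9502 × 10⁻⁵) = 154,770,758
N ≈ √154,770,758 ≈ 12,440.7

12400 RPM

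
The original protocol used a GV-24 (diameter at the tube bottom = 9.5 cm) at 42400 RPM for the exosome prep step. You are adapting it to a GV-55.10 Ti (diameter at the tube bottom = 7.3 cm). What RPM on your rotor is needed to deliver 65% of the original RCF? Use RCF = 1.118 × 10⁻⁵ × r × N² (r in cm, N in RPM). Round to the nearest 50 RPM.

39000 RPM

Original rotor: r = 9.5 / 2 = 4.75 cm
RCF = 1.118 × 10⁻⁵ × r × N²
RCF_original = 1.118 × 10⁻⁵ × 4.75 × (42400)² = 1.118 × 10⁻⁵ × 4.75 × 1,797,760,000 ≈ 95,470 × g
Target RCF = 0.65 × 95,470 ≈ 62,055.5 × g
Your rotor: r = 7.3 / 2 = 3.65 cm
62,055.5 = 1.118 × 10⁻⁵ × 3.65 × N²
N² = 62,055.5 / (4.0807 × 10⁻⁵) = 1,520,707,232
N ≈ √1,520,707,232 ≈ 38,996.2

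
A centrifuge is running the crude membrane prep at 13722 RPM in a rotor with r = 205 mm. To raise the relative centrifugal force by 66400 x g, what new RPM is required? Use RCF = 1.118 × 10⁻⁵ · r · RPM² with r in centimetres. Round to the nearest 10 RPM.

≈ 21860 RPM

r = 205 mm = 20.5 cm
Current RCF = 1.118 × 10⁻⁵ × 20.5 × (13722)² = 1.118 × 10⁻⁵ × 20.5 × 188,293,284 ≈ 43,154.9 × g
Target RCF = 43,154.9 + 66,400 = 109,554.9 × g
N² = 109,554.9 / (22.919 × 10⁻⁵) = 478,009,075
N ≈ √478,009,075 ≈ 21,863.4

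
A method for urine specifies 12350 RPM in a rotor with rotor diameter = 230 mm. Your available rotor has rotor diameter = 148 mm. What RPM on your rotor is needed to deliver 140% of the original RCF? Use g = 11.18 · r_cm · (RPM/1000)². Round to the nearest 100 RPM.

18200 RPM

Original rotor: r = 230 mm / 2 = 115 mm = 11.5 cm
RCF_original = 11.18 × 11.5 × (12.35)² = 11.18 × 11.5 × 152.5225 ≈ 19,609.8 × g
Target RCF = 1.4 × 19,609.8 ≈ 27,453.7 × g
Your rotor: r = 148 mm / 2 = 74 mm = 7.4 cm
27,453.7 = 11.18 × 7.4 × (N/1000)²
(N/1000)² = 27,453.7 / 82.732 = 331.8389
N = 1000 × √331.8389 ≈ 18,216.4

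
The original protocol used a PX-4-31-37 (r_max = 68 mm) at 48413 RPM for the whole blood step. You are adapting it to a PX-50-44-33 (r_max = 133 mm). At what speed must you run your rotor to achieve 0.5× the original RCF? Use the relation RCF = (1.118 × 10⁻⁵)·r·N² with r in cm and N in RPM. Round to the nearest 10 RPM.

24480 RPM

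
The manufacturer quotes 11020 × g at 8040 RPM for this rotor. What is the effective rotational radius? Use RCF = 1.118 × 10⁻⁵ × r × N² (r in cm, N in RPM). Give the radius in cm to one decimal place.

RCF = 1.118 × 10⁻⁵ × r × N²
11020 = 1.118 × 10⁻⁵ × r × (8040)²
r = 11020 / (1.118 × 10⁻⁵ × 64,641,600) = 11020 / 722.6931 ≈ 15.249 cm

15.2 cm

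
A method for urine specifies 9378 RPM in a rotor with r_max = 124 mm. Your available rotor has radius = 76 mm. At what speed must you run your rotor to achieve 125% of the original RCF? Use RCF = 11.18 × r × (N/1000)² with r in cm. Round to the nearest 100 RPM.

≈ 13400 RPM

Original rotor: r = 124 mm = 12.4 cm
RCF_original = 11.18 × 12.4 × (9.378)² = 11.18 × 12.4 × 87.946884 ≈ 12,192.3 × g
Target RCF = 1.25 × 12,192.3 ≈ 15,240.4 × g
Your rotor: r = 76 mm = 7.6 cm
15,240.4 = 11.18 × 7.6 × (N/1000)²
(N/1000)² = 15,240.4 / 84.968 = 179.3663
N = 1000 × √179.3663 ≈ 13,392.8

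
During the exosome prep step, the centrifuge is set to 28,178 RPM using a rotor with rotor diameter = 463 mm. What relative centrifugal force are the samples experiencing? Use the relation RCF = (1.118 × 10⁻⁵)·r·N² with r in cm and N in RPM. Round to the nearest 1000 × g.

206000 x g

r = 463 mm / 2 = 231.5 mm = 23.15 cm
RCF = 1.118 × 10⁻⁵ × 23.15 × (28178)² = 1.118 × 10⁻⁵ × 23.15 × 793,999,684 ≈ 205,500.6 × g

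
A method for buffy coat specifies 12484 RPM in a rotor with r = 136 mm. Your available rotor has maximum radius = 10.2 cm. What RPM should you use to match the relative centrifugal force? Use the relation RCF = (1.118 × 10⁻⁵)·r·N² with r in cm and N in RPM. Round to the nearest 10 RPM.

14420 RPM

Original rotor: r = 136 mm = 13.6 cm
RCF_original = 1.118 × 10⁻⁵ × 13.6 × (12484)² = 1.118 × 10⁻⁵ × 13.6 × 155,850,256 ≈ 23,696.7 × g
23,696.7 = 1.118 × 10⁻⁵ × 10.2 × N²
N² = 23,696.7 / (11.4036 × 10⁻⁵) = 207,800,168
N ≈ √207,800,168 ≈ 14,415.3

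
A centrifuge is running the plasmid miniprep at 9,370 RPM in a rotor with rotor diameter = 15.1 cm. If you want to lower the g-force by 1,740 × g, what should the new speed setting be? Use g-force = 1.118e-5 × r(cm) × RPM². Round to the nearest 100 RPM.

≈ 8200 RPM

r = 15.1 / 2 = 7.55 cm
Current RCF = 1.118 × 10⁻⁵ × 7.55 × (9370)² = 1.118 × 10⁻⁵ × 7.55 × 87,796,900 ≈ 7,410.8 × g
Target RCF = 7,410.8 − 1,740 = 5,670.8 × g
N² = 5,670.8 / (8.4409 × 10⁻⁵) = 67,182,409
N ≈ √67,182,409 ≈ 8,196.5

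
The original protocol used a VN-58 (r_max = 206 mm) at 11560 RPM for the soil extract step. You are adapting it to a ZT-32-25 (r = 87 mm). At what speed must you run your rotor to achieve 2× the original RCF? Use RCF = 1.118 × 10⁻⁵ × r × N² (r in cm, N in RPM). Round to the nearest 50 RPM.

Original rotor: r = 206 mm = 20.6 cm
RCF_original = 1.118 × 10⁻⁵ × 20.6 × (11560)² = 1.118 × 10⁻⁵ × 20.6 × 133,633,600 ≈ 30,776.9 × g
Target RCF = 2 × 30,776.9 ≈ 61,553.8 × g
Your rotor: r = 87 mm = 8.7 cm
61,553.8 = 1.118 × 10⁻⁵ × 8.7 × N²
N² = 61,553.8 / (9.7266 × 10⁻⁵) = 632,839,841
N ≈ √632,839,841 ≈ 25,156.3

≈ 25150 RPM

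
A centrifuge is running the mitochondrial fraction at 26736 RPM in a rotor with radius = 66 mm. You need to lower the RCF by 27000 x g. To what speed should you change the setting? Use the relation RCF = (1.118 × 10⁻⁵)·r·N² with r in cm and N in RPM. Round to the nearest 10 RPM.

≈ 18680 RPM

r = 66 mm = 6.6 cm
Current RCF = 1.118 × 10⁻⁵ × 6.6 × (26736)² = 1.118 × 10⁻⁵ × 6.6 × 714,813,696 ≈ 52,744.7 × g
Target RCF = 52,744.7 − 27,000 = 25,744.7 × g
N² = 25,744.7 / (7.3788 × 10⁻⁵) = 348,900,905
N ≈ √348,900,905 ≈ 18,678.9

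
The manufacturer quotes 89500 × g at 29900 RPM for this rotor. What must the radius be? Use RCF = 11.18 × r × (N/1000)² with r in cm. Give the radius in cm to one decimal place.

89500 = 11.18 × r × (29.9)²
r = 89500 / (11.18 × 894.01) = 89500 / 9995.032 ≈ 8.954 cm

9.0 cm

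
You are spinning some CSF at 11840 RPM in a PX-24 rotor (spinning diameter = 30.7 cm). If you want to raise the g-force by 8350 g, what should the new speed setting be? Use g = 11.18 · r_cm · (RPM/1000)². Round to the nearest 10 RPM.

≈ 13740 RPM

r = 30.7 / 2 = 15.35 cm
Current RCF = 11.18 × 15.35 × (11.84)² = 11.18 × 15.35 × 140.1856 ≈ 24,057.7 × g
Target RCF = 24,057.7 + 8,350 = 32,407.7 × g
(N/1000)² = 32,407.7 / 171.613 = 188.8418
N = 1000 × √188.8418 ≈ 13,742.0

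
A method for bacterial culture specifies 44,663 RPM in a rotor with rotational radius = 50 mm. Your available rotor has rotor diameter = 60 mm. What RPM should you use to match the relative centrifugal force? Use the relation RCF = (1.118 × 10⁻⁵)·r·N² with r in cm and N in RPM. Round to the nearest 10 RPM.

Original rotor: r = 50 mm = 5.0 cm
RCF = 1.118 × 10⁻⁵ × r × N²
RCF_original = 1.118 × 10⁻⁵ × 5 × (44663)² = 1.118 × 10⁻⁵ × 5 × 1,994,783,569 ≈ 111,508.4 × g
Your rotor: r = 60 mm / 2 = 30 mm = 3 cm
111,508.4 = 1.118 × 10⁻⁵ × 3 × N²
N² = 111,508.4 / (3.354 × 10⁻⁵) = 3,324,639,237
N ≈ √3,324,639,237 ≈ 57,659.7

57660 RPM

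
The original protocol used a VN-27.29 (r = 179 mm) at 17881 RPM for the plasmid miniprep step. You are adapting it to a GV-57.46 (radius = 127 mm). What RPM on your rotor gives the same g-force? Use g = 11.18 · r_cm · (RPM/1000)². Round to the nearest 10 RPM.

≈ 21230 RPM

Original rotor: r = 179 mm = 17.9 cm
RCF_original = 11.18 × 17.9 × (17.881)² = 11.18 × 17.9 × 319.730161 ≈ 63,985 × g
Your rotor: r = 127 mm = 12.7 cm
63,985 = 11.18 × 12.7 × (N/1000)²
(N/1000)² = 63,985 / 141.986 = 450.643
N = 1000 × √450.643 ≈ 21,228.4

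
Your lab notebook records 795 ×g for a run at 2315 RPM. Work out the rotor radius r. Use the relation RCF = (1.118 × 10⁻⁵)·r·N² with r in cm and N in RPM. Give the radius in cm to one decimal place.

795 = 1.118 × 10⁻⁵ × r × (2315)²
r = 795 / (1.118 × 10⁻⁵ × 5,359,225) = 795 / 59.91614 ≈ 13.269 cm

r ≈ 13.3 cm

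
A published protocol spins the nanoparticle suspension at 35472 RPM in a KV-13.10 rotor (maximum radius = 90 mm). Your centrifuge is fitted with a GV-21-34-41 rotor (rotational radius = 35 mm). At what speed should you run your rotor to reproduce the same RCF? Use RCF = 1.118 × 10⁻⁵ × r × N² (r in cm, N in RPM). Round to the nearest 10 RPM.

Original rotor: r = 90 mm = 9.0 cm
RCF_original = 1.118 × 10⁻⁵ × 9 × (35472)² = 1.118 × 10⁻⁵ × 9 × 1,258,262,784 ≈ 126,606.4 × g
Your rotor: r = 35 mm = 3.5 cm
126,606.4 = 1.118 × 10⁻⁵ × 3.5 × N²
N² = 126,606.4 / (3.913 × 10⁻⁵) = 3,235,532,839
N ≈ √3,235,532,839 ≈ 56,881.7

≈ 56880 RPM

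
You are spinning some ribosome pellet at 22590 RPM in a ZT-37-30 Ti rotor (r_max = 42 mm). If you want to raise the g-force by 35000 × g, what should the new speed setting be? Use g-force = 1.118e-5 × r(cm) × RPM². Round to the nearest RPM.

r = 42 mm = 4.2 cm
Current RCF = 1.118 × 10⁻⁵ × 4.2 × (22590)² = 1.118 × 10⁻⁵ × 4.2 × 510,308,100 ≈ 23,962 × g
Target RCF = 23,962 + 35,000 = 58,962 × g
N² = 58,962 / (4.6956 × 10⁻⁵) = 1,255,686,174
N ≈ √1,255,686,174 ≈ 35,435.7

35436 RPM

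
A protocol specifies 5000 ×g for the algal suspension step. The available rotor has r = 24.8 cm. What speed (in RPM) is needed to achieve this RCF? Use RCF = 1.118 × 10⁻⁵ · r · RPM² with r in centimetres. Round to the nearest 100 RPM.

4200 RPM

5,000 = 1.118 × 10⁻⁵ × 24.8 × N²
N² = 5,000 / (27.7264 × 10⁻⁵) = 18,033,354
N ≈ √18,033,354 ≈ 4,246.6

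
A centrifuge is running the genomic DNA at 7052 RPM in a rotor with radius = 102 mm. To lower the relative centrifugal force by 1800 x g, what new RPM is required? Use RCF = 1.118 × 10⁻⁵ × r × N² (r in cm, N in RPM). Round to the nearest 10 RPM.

≈ 5830 RPM

r = 102 mm = 10.2 cm
Current RCF = 1.118 × 10⁻⁵ × 10.2 × (7052)² = 1.118 × 10⁻⁵ × 10.2 × 49,730,704 ≈ 5,671.1 × g
Target RCF = 5,671.1 − 1,800 = 3,871.1 × g
N² = 3,871.1 / (11.4036 × 10⁻⁵) = 33,946,298
N ≈ √33,946,298 ≈ 5,826.3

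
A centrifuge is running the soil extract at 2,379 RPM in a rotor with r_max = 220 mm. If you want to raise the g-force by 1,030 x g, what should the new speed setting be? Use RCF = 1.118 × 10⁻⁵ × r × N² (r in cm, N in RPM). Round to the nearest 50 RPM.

3150 RPM

r = 220 mm = 22.0 cm
Current RCF = 1.118 × 10⁻⁵ × 22 × (2379)² = 1.118 × 10⁻⁵ × 22 × 5,659,641 ≈ 1,392 × g
Target RCF = 1,392 + 1,030 = 2,422 × g
N² = 2,422 / (24.596 × 10⁻⁵) = 9,847,130
N ≈ √9,847,130 ≈ 3,138.0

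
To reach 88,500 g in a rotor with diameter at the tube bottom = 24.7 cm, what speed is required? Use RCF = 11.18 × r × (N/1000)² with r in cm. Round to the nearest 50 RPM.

N ≈ 25300 RPM

r = 24.7 / 2 = 12.35 cm
88,500 = 11.18 × 12.35 × (N/1000)²
(N/1000)² = 88,500 / 138.073 = 640.9653
N = 1000 × √640.9653 ≈ 25,317.3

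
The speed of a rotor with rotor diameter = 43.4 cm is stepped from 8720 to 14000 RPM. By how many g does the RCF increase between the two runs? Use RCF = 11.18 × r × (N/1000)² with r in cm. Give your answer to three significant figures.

≈ 29100 g

r = 43.4 / 2 = 21.7 cm
RCF₁ = 11.18 × 21.7 × (8.72)² = 11.18 × 21.7 × 76.0384 ≈ 18,447.4 × g
RCF₂ = 11.18 × 21.7 × (14)² = 11.18 × 21.7 × 196 ≈ 47,550.8 × g
Increase = 47,550.8 − 18,447.4 = 29,103.4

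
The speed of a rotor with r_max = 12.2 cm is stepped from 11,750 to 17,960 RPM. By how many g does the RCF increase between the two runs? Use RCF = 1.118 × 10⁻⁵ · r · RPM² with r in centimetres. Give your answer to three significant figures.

RCF₁ = 1.118 × 10⁻⁵ × 12.2 × (11750)² = 1.118 × 10⁻⁵ × 12.2 × 138,062,500 ≈ 18,831.2 × g
RCF₂ = 1.118 × 10⁻⁵ × 12.2 × (17960)² = 1.118 × 10⁻⁵ × 12.2 × 322,561,600 ≈ 43,996.1 × g
Increase = 43,996.1 − 18,831.2 = 25,164.9

25200 g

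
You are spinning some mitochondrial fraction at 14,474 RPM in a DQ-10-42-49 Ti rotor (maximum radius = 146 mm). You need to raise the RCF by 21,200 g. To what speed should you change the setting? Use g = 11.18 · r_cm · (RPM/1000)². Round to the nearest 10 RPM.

N₂ ≈ 18420 RPM

r = 146 mm = 14.6 cm
Current RCF = 11.18 × 14.6 × (14.474)² = 11.18 × 14.6 × 209.496676 ≈ 34,195.7 × g
Target RCF = 34,195.7 + 21,200 = 55,395.7 × g
(N/1000)² = 55,395.7 / 163.228 = 339.3762
N = 1000 × √339.3762 ≈ 18,422.2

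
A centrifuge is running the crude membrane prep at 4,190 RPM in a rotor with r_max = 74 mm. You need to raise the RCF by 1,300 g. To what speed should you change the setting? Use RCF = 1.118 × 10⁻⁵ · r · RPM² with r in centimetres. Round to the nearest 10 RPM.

≈ 5770 RPM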